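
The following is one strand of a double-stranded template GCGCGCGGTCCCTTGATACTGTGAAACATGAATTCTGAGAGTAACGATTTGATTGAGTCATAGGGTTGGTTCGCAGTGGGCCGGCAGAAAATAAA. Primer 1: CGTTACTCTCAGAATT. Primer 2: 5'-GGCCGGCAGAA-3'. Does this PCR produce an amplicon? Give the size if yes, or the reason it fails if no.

Primer 1 (CGTTACTCTCAGAATT) has reverse complement AATTCTGAGAGTAACG, which matches the top strand at positions 31–46; primer 1 anneals to the top strand there with its 3' end pointing upstream toward position 31.
Primer 2 (GGCCGGCAGAA) matches the top strand directly at positions 79–89; it anneals to the bottom strand with its 3' end pointing downstream toward position 89.
The 3' ends diverge (primer 1 extends toward position 1, primer 2 toward position 95), so the primers never converge on a shared product.

No product — the primers' 3' ends point away from each other.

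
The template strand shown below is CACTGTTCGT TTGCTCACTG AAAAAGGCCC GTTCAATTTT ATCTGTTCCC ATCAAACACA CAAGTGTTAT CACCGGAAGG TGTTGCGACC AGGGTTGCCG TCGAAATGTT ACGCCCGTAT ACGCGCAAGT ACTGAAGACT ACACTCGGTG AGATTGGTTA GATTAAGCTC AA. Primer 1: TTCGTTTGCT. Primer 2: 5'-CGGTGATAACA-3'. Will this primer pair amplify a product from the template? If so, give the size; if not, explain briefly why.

Primer 1 (TTCGTTTGCT) matches the top strand at positions 6–15; it acts as a forward primer.
Primer 2's reverse complement is TGTTATCACCG, matching the top strand at positions 65–75; it acts as a reverse primer.
The 3' ends face each other across positions 6–75, giving a 70 bp product.

Yes — a 70 bp product.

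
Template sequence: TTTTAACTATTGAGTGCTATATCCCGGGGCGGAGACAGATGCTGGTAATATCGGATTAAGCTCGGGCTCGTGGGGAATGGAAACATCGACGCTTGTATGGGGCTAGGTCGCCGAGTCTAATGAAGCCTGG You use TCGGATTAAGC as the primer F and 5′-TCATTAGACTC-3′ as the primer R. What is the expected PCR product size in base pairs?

The forward primer matches the template at positions 51–61.
Taking the reverse complement of TCATTAGACTC gives GAGTCTAATGA, found at positions 113–123 on the template; the primer anneals here to the top strand with its 3' end pointing upstream.
Product length = (reverse-primer end) − (forward-primer start) + 1 = 123 − 51 + 1 = 73 bp.

73 bp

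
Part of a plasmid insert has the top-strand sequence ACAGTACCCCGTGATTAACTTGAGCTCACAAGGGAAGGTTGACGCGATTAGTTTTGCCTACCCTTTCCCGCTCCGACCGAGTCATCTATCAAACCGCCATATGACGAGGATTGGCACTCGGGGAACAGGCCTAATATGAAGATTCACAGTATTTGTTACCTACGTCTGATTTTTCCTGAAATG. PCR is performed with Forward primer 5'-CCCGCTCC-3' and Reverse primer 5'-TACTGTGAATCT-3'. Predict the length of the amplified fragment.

85 bp

Scanning the template, CCCGCTCC occurs at positions 67–74; this primer anneals to the bottom strand there with its 3' end pointing downstream.
Reverse complement of the reverse primer: AGATTCACAGTA. This occurs on the top strand at positions 140–151.
The product runs from position 67 to position 151, so its length is 151 − 67 + 1 = 85 bp.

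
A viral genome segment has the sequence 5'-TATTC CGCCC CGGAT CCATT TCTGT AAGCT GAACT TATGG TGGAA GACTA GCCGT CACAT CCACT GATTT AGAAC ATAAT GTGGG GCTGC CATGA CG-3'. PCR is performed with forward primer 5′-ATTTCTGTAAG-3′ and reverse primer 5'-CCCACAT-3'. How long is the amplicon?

Scanning the template, ATTTCTGTAAG occurs at positions 18–28; this primer anneals to the bottom strand there with its 3' end pointing downstream.
Taking the reverse complement of CCCACAT gives ATGTGGG, found at positions 79–85 on the template; the primer anneals here to the top strand with its 3' end pointing upstream.
The product runs from position 18 to position 85, so its length is 85 − 18 + 1 = 68 bp.

68 bp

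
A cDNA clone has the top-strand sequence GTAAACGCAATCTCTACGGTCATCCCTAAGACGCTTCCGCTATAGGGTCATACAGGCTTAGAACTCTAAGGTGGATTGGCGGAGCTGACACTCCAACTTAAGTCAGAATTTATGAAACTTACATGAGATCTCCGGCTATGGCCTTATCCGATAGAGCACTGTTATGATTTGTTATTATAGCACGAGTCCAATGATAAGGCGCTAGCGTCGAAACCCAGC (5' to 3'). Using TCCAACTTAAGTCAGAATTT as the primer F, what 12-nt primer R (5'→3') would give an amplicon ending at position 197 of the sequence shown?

5'-TTATCATTGGAC-3'

The forward primer binds at positions 92–111; the product's 3' end on the top strand is position 197.
The reverse primer anneals to the top strand over positions 186–197, i.e. to GTCCAATGATAA.
Its sequence written 5'→3' is the reverse complement: TTATCATTGGAC.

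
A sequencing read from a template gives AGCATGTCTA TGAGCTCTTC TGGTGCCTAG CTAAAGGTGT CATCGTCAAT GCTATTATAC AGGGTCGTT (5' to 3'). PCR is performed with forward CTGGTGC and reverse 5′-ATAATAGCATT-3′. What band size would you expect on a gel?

39 bp

Scanning the template, CTGGTGC occurs at positions 20–26; this primer anneals to the bottom strand there with its 3' end pointing downstream.
The reverse primer's reverse complement is AATGCTATTAT, which matches the template at positions 48–58.
Product length = (reverse-primer end) − (forward-primer start) + 1 = 58 − 20 + 1 = 39 bp.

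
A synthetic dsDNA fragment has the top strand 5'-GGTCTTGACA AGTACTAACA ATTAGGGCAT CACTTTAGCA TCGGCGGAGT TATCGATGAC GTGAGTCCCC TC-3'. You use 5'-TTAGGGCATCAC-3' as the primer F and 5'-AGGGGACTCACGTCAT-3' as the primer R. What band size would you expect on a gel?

Scanning the template, TTAGGGCATCAC occurs at positions 22–33; this primer anneals to the bottom strand there with its 3' end pointing downstream.
Reverse complement of the reverse primer: ATGACGTGAGTCCCCT. This occurs on the top strand at positions 56–71.
Amplicon spans positions 22–71: 50 bp.

50 bp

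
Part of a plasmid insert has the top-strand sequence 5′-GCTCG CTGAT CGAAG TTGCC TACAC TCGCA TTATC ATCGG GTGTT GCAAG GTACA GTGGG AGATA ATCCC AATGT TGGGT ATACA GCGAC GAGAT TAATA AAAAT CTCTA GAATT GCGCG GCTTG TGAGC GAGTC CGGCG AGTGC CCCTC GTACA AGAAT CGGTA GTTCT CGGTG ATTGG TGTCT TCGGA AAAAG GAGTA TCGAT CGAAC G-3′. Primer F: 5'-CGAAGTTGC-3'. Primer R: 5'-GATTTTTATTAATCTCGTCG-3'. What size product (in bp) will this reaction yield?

The forward primer matches the template at positions 11–19.
Reverse complement of the reverse primer: CGACGAGATTAATAAAAATC. This occurs on the top strand at positions 87–106.
Amplicon spans positions 11–106: 96 bp.

96 bp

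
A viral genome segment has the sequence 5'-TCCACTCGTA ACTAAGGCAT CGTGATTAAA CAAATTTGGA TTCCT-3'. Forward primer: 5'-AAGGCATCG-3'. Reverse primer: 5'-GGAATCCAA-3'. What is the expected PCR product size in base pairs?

31 bp

Scanning the template, AAGGCATCG occurs at positions 14–22; this primer anneals to the bottom strand there with its 3' end pointing downstream.
Reverse complement of the reverse primer: TTGGATTCC. This occurs on the top strand at positions 36–44.
Amplicon spans positions 14–44: 31 bp.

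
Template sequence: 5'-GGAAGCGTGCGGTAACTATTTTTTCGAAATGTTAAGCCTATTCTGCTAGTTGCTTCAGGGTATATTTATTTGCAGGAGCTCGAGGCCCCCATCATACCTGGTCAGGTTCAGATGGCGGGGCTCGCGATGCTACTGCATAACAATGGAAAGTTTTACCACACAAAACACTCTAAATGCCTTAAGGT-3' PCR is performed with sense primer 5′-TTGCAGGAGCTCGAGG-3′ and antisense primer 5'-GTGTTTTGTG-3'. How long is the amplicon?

99 bp

Forward primer TTGCAGGAGCTCGAGG is found on the top strand at positions 70–85.
Reverse complement of the reverse primer: CACAAAACAC. This occurs on the top strand at positions 159–168.
Amplicon spans positions 70–168: 99 bp.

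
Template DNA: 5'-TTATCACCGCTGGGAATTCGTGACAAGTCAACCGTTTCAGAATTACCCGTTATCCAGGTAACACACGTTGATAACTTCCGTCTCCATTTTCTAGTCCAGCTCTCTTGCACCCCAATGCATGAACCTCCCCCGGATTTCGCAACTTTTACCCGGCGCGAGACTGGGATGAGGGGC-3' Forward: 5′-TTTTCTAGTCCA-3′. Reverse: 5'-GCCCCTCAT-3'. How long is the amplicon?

88 bp

The forward primer matches the template at positions 87–98.
Taking the reverse complement of GCCCCTCAT gives ATGAGGGGC, found at positions 166–174 on the template; the primer anneals here to the top strand with its 3' end pointing upstream.
Amplicon spans positions 87–174: 88 bp.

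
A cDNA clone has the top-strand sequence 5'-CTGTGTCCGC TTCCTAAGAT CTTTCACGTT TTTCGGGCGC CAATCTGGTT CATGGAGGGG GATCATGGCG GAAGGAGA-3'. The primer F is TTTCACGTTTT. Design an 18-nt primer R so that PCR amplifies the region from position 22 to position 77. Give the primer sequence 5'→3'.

The product's 3' end on the top strand is position 77.
The reverse primer anneals to the top strand over positions 60–77, i.e. to GGATCATGGCGGAAGGAG.
Its sequence written 5'→3' is the reverse complement: CTCCTTCCGCCATGATCC.

5'-CTCCTTCCGCCATGATCC-3'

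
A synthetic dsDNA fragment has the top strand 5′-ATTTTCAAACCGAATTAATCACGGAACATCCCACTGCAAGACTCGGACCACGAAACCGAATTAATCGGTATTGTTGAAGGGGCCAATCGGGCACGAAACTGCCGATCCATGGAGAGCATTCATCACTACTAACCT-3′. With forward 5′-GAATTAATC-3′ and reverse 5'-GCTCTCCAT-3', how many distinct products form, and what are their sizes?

The forward primer GAATTAATC matches the top strand at positions 12–20, 58–66.
The reverse primer's reverse complement is ATGGAGAGC, matching at positions 109–117.
Each forward site pairs with the reverse site to give a product ending at position 117: sizes 106, 60 bp.

Two products: 106 bp, 60 bp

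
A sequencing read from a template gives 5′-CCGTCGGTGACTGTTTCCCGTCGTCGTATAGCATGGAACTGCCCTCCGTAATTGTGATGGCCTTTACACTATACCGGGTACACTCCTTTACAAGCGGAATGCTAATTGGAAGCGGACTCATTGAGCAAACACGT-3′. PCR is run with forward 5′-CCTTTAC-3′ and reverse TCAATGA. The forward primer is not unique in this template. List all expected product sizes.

64 bp, 40 bp

The forward primer CCTTTAC matches the top strand at positions 61–67, 85–91.
The reverse primer's reverse complement is TCATTGA, matching at positions 118–124.
Each forward site pairs with the reverse site to give a product ending at position 124: sizes 64, 40 bp.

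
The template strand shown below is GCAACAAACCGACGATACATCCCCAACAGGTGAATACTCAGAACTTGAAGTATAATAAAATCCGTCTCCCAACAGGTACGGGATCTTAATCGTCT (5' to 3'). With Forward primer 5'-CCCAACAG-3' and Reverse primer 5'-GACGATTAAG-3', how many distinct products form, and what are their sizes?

Two products: 73 bp, 27 bp

The forward primer CCCAACAG matches the top strand at positions 22–29, 68–75.
The reverse primer's reverse complement is CTTAATCGTC, matching at positions 85–94.
Each forward site pairs with the reverse site to give a product ending at position 94: sizes 73, 27 bp.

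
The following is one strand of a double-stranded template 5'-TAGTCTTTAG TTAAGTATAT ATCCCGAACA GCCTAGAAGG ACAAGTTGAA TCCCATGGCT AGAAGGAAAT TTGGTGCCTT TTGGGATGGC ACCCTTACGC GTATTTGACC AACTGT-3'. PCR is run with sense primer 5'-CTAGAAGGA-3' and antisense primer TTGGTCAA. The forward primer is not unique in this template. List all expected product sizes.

80 bp, 54 bp

The forward primer CTAGAAGGA matches the top strand at positions 33–41, 59–67.
The reverse primer's reverse complement is TTGACCAA, matching at positions 105–112.
Each forward site pairs with the reverse site to give a product ending at position 112: sizes 80, 54 bp.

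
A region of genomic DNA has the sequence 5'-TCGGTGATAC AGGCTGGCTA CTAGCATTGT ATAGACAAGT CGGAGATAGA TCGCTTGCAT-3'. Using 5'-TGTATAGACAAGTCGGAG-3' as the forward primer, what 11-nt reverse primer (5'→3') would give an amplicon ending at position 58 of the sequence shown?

The forward primer binds at positions 28–45; the product's 3' end on the top strand is position 58.
The reverse primer anneals to the top strand over positions 48–58, i.e. to AGATCGCTTGC.
Its sequence written 5'→3' is the reverse complement: GCAAGCGATCT.

5'-GCAAGCGATCT-3'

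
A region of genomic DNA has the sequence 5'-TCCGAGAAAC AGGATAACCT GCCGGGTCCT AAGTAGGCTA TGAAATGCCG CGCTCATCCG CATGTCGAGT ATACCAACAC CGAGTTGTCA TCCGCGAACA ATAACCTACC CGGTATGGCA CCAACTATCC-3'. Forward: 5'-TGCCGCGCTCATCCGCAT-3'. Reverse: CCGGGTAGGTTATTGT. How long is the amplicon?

Forward primer TGCCGCGCTCATCCGCAT is found on the top strand at positions 46–63.
The reverse primer's reverse complement is ACAATAACCTACCCGG, which matches the template at positions 98–113.
The product runs from position 46 to position 113, so its length is 113 − 46 + 1 = 68 bp.

68 bp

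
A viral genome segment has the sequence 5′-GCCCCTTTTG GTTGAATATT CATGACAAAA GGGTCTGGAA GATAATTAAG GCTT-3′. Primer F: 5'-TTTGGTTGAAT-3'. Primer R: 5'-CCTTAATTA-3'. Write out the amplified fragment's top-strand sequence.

5'-TTTGGTTGAATATTCATGACAAAAGGGTCTGGAAGATAATTAAGG-3'

The forward primer matches the template at positions 7–17.
Reverse complement of the reverse primer: TAATTAAGG. This occurs on the top strand at positions 43–51.
The product is the template from position 7 through 51 (45 bp).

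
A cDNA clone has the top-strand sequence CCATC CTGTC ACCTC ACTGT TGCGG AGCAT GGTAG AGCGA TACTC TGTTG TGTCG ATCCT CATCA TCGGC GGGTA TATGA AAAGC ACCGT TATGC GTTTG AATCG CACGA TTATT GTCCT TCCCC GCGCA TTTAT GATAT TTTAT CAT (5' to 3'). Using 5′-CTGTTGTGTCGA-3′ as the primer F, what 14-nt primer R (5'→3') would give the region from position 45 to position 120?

The product's 3' end on the top strand is position 120.
The reverse primer anneals to the top strand over positions 107–120, i.e. to ACGATTATTGTCCT.
Its sequence written 5'→3' is the reverse complement: AGGACAATAATCGT.

5'-AGGACAATAATCGT-3'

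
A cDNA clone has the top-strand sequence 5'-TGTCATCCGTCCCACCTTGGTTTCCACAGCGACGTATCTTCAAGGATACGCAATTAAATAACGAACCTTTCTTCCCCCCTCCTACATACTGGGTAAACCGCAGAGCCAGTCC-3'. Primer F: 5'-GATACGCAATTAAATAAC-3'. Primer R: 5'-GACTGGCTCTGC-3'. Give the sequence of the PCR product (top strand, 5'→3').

Scanning the template, GATACGCAATTAAATAAC occurs at positions 45–62; this primer anneals to the bottom strand there with its 3' end pointing downstream.
Taking the reverse complement of GACTGGCTCTGC gives GCAGAGCCAGTC, found at positions 100–111 on the template; the primer anneals here to the top strand with its 3' end pointing upstream.
The product is the template from position 45 through 111 (67 bp).

5'-GATACGCAATTAAATAACGAACCTTTCTTCCCCCCTCCTACATACTGGGTAAACCGCAGAGCCAGTC-3'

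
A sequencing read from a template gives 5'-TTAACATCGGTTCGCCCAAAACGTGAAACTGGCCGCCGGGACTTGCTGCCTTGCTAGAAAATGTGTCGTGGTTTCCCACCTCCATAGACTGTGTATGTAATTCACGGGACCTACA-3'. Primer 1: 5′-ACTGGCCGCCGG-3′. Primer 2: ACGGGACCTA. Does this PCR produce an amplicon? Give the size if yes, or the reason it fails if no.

No product — both primers anneal to the same strand and extend in the same direction.

Primer 1 (ACTGGCCGCCGG) matches the top strand at positions 28–39 (3' end points downstream).
Primer 2 (ACGGGACCTA) also matches the top strand directly, at positions 104–113 — its reverse complement TAGGTCCCGT is not present.
Both primers anneal to the bottom strand with 3' ends pointing the same way, so neither can prime synthesis back toward the other.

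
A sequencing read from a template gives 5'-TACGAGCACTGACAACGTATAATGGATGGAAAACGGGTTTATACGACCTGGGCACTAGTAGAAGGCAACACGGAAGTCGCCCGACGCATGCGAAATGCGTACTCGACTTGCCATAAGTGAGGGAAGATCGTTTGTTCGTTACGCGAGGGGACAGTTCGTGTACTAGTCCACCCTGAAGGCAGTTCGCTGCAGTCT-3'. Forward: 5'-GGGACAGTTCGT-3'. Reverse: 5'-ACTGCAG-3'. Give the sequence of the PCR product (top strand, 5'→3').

5'-GGGACAGTTCGTGTACTAGTCCACCCTGAAGGCAGTTCGCTGCAGT-3'

Forward primer GGGACAGTTCGT is found on the top strand at positions 148–159.
The reverse primer's reverse complement is CTGCAGT, which matches the template at positions 187–193.
The product is the template from position 148 through 193 (46 bp).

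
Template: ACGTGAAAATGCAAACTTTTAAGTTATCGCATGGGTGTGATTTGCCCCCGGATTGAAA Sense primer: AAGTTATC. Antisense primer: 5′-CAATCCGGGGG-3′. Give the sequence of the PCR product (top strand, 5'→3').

5'-AAGTTATCGCATGGGTGTGATTTGCCCCCGGATTG-3'

Scanning the template, AAGTTATC occurs at positions 21–28; this primer anneals to the bottom strand there with its 3' end pointing downstream.
Taking the reverse complement of CAATCCGGGGG gives CCCCCGGATTG, found at positions 45–55 on the template; the primer anneals here to the top strand with its 3' end pointing upstream.
The product is the template from position 21 through 55 (35 bp).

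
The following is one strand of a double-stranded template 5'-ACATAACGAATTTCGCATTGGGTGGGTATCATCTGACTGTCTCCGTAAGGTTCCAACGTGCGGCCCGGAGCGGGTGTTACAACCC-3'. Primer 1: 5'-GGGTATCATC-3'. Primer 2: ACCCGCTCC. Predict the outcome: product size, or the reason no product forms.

Yes — a 52 bp product.

Primer 1 (GGGTATCATC) matches the top strand at positions 24–33; it acts as a forward primer.
Primer 2's reverse complement is GGAGCGGGT, matching the top strand at positions 67–75; it acts as a reverse primer.
The 3' ends face each other across positions 24–75, giving a 52 bp product.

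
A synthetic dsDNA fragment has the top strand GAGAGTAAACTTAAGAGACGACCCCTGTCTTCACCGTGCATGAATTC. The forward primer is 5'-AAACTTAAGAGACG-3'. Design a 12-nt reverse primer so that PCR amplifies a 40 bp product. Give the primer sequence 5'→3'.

The forward primer binds at positions 7–20, so a 40 bp product ends at position 7 + 40 − 1 = 46.
The reverse primer anneals to the top strand over positions 35–46, i.e. to CGTGCATGAATT.
Its sequence written 5'→3' is the reverse complement: AATTCATGCACG.

5'-AATTCATGCACG-3'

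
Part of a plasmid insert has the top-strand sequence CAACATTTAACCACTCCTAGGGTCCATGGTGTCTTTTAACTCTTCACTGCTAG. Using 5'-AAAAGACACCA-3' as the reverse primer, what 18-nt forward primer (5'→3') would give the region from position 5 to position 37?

5'-ATTTAACCACTCCTAGGG-3'

The reverse primer's reverse complement TGGTGTCTTTT matches the template at positions 27–37; the product starts at position 5.
The forward primer is identical to the top strand over positions 5–22: ATTTAACCACTCCTAGGG.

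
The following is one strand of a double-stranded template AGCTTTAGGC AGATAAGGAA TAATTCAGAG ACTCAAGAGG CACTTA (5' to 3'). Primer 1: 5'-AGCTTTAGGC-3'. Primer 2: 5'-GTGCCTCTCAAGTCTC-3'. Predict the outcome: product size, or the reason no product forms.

No product — primer 2 has no binding site in the template.

Primer 2 (GTGCCTCTCAAGTCTC) does not match the top strand, and its reverse complement GAGACTTGAGAGGCAC does not match either.
With no annealing site for primer 2, no amplification occurs.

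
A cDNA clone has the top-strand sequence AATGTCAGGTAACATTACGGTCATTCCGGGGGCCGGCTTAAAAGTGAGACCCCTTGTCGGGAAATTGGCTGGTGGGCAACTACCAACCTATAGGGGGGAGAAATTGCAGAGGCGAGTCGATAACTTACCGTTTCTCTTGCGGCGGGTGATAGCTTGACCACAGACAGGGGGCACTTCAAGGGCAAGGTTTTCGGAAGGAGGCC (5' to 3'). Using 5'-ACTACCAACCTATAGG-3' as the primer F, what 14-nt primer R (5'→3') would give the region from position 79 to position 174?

5'-GTGCCCCCTGTCTG-3'

The product's 3' end on the top strand is position 174.
The reverse primer anneals to the top strand over positions 161–174, i.e. to CAGACAGGGGGCAC.
Its sequence written 5'→3' is the reverse complement: GTGCCCCCTGTCTG.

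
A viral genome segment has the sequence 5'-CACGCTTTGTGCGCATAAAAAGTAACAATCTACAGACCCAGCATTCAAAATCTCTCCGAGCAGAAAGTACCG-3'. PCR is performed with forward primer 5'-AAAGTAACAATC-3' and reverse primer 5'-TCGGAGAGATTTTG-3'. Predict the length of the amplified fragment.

The forward primer matches the template at positions 19–30.
Taking the reverse complement of TCGGAGAGATTTTG gives CAAAATCTCTCCGA, found at positions 46–59 on the template; the primer anneals here to the top strand with its 3' end pointing upstream.
Product length = (reverse-primer end) − (forward-primer start) + 1 = 59 − 19 + 1 = 41 bp.

41 bp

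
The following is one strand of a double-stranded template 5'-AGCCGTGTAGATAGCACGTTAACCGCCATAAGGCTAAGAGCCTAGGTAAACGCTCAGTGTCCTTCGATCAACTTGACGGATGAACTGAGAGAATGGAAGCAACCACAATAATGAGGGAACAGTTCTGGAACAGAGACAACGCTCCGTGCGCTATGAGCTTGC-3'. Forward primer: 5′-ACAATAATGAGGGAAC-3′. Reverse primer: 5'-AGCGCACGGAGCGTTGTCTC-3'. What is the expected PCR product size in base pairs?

48 bp

Scanning the template, ACAATAATGAGGGAAC occurs at positions 105–120; this primer anneals to the bottom strand there with its 3' end pointing downstream.
The reverse primer's reverse complement is GAGACAACGCTCCGTGCGCT, which matches the template at positions 133–152.
Product length = (reverse-primer end) − (forward-primer start) + 1 = 152 − 105 + 1 = 48 bp.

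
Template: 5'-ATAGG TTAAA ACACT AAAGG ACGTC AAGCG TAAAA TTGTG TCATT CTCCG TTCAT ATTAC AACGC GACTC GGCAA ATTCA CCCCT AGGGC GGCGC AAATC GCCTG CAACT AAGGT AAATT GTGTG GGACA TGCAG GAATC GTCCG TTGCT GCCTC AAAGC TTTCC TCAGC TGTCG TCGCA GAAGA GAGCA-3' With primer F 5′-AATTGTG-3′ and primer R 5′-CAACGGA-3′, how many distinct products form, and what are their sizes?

Two products: 115 bp, 32 bp

The forward primer AATTGTG matches the top strand at positions 34–40, 117–123.
The reverse primer's reverse complement is TCCGTTG, matching at positions 142–148.
Each forward site pairs with the reverse site to give a product ending at position 148: sizes 115, 32 bp.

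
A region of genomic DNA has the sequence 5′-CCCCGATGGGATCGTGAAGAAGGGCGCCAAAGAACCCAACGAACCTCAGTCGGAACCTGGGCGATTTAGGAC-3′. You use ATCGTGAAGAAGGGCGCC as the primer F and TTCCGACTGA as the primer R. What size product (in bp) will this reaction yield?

Forward primer ATCGTGAAGAAGGGCGCC is found on the top strand at positions 11–28.
The reverse primer's reverse complement is TCAGTCGGAA, which matches the template at positions 46–55.
Product length = (reverse-primer end) − (forward-primer start) + 1 = 55 − 11 + 1 = 45 bp.

45 bp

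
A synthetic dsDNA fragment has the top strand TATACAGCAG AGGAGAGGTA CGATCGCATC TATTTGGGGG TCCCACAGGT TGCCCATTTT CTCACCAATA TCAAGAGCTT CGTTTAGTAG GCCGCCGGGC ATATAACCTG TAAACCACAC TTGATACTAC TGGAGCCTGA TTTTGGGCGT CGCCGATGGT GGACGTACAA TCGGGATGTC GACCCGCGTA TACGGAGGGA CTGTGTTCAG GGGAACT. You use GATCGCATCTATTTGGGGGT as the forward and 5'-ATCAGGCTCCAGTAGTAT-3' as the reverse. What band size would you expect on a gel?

Forward primer GATCGCATCTATTTGGGGGT is found on the top strand at positions 22–41.
The reverse primer's reverse complement is ATACTACTGGAGCCTGAT, which matches the template at positions 124–141.
The product runs from position 22 to position 141, so its length is 141 − 22 + 1 = 120 bp.

120 bp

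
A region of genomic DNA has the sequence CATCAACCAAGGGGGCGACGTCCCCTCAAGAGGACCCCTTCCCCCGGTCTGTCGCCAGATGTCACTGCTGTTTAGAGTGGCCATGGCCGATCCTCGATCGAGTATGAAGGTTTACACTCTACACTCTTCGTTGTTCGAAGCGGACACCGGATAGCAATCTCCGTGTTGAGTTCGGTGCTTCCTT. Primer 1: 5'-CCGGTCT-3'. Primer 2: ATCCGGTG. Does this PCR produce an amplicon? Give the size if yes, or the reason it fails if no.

Primer 1 (CCGGTCT) matches the top strand at positions 44–50; it acts as a forward primer.
Primer 2's reverse complement is CACCGGAT, matching the top strand at positions 145–152; it acts as a reverse primer.
The 3' ends face each other across positions 44–152, giving a 109 bp product.

Yes — a 109 bp product.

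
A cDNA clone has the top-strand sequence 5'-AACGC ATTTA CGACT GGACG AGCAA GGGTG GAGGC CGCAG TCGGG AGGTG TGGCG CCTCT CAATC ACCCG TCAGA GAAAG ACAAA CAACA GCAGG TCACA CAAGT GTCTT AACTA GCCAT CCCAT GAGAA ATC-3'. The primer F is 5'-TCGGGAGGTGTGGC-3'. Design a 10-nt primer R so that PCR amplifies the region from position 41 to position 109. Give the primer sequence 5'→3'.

5'-AGACACTTGT-3'

The product's 3' end on the top strand is position 109.
The reverse primer anneals to the top strand over positions 100–109, i.e. to ACAAGTGTCT.
Its sequence written 5'→3' is the reverse complement: AGACACTTGT.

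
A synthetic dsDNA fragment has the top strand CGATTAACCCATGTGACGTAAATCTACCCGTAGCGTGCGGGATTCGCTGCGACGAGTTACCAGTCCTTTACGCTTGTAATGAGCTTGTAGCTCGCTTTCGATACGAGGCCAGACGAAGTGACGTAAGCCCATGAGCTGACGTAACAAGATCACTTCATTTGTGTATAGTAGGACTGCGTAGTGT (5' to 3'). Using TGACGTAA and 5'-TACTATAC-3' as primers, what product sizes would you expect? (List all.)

The forward primer TGACGTAA matches the top strand at positions 14–21, 119–126, 137–144.
The reverse primer's reverse complement is GTATAGTA, matching at positions 163–170.
Each forward site pairs with the reverse site to give a product ending at position 170: sizes 157, 52, 34 bp.

157 bp, 52 bp, 34 bp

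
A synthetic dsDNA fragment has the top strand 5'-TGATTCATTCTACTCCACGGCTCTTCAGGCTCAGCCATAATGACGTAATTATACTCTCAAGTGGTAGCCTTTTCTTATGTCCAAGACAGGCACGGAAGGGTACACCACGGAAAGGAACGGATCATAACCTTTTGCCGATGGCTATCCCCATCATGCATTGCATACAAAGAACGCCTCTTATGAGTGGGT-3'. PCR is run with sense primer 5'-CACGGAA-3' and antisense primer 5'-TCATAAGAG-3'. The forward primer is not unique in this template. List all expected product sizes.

The forward primer CACGGAA matches the top strand at positions 91–97, 106–112.
The reverse primer's reverse complement is CTCTTATGA, matching at positions 175–183.
Each forward site pairs with the reverse site to give a product ending at position 183: sizes 93, 78 bp.

93 bp, 78 bp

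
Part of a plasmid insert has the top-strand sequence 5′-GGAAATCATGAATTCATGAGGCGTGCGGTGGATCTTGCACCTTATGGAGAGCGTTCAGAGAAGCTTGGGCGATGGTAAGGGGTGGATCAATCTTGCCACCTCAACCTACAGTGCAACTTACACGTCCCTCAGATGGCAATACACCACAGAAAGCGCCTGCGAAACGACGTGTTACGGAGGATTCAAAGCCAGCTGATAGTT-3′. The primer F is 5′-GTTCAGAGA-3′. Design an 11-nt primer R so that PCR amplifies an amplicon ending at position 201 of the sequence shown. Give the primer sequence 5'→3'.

The forward primer binds at positions 53–61; the product's 3' end on the top strand is position 201.
The reverse primer anneals to the top strand over positions 191–201, i.e. to AGCTGATAGTT.
Its sequence written 5'→3' is the reverse complement: AACTATCAGCT.

5'-AACTATCAGCT-3'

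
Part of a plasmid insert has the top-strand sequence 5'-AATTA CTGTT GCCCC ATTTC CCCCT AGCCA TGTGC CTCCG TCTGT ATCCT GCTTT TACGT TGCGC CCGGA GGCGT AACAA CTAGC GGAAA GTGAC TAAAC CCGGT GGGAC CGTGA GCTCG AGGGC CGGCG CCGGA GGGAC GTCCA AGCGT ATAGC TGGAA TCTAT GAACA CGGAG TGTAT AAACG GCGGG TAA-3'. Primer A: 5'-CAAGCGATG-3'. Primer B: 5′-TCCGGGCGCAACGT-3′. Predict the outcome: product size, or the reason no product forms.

No product — primer A has no binding site in the template.

Primer A (CAAGCGATG) does not match the top strand, and its reverse complement CATCGCTTG does not match either.
With no annealing site for primer A, no amplification occurs.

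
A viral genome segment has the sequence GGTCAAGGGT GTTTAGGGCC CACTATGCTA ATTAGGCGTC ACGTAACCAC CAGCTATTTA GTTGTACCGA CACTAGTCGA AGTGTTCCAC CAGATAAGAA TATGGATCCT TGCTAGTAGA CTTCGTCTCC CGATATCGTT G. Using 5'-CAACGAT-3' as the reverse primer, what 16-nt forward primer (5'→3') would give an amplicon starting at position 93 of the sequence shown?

5'-GATAAGAATATGGATC-3'

The reverse primer's reverse complement ATCGTTG matches the template at positions 135–141; the product starts at position 93.
The forward primer is identical to the top strand over positions 93–108: GATAAGAATATGGATC.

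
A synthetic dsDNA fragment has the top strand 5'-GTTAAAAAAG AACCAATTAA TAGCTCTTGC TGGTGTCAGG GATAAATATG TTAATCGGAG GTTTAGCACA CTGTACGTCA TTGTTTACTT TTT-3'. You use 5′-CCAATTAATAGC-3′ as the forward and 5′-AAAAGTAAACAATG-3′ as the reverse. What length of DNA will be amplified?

80 bp

The forward primer matches the template at positions 13–24.
The reverse primer's reverse complement is CATTGTTTACTTTT, which matches the template at positions 79–92.
Amplicon spans positions 13–92: 80 bp.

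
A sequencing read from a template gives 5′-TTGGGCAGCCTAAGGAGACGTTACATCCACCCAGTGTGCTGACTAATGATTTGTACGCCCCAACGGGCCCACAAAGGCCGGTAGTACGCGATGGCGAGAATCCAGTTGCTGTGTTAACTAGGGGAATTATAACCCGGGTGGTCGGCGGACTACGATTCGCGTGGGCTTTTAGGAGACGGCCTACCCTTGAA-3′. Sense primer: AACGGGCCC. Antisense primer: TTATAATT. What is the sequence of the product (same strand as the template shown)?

The forward primer matches the template at positions 62–70.
Taking the reverse complement of TTATAATT gives AATTATAA, found at positions 125–132 on the template; the primer anneals here to the top strand with its 3' end pointing upstream.
The product is the template from position 62 through 132 (71 bp).

5'-AACGGGCCCACAAAGGCCGGTAGTACGCGATGGCGAGAATCCAGTTGCTGTGTTAACTAGGGGAATTATAA-3'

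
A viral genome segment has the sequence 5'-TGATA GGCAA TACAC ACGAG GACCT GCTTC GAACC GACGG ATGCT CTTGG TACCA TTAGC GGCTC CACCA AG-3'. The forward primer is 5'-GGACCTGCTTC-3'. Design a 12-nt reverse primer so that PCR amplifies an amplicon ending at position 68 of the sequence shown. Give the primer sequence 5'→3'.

The forward primer binds at positions 20–30; the product's 3' end on the top strand is position 68.
The reverse primer anneals to the top strand over positions 57–68, i.e. to TAGCGGCTCCAC.
Its sequence written 5'→3' is the reverse complement: GTGGAGCCGCTA.

5'-GTGGAGCCGCTA-3'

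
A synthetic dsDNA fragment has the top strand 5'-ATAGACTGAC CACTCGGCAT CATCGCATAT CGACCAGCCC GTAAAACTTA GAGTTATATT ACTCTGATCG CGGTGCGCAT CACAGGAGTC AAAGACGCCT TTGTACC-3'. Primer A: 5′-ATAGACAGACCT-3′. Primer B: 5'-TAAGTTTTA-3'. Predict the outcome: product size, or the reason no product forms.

No product — primer A has no binding site in the template.

Primer A (ATAGACAGACCT) does not match the top strand, and its reverse complement AGGTCTGTCTAT does not match either.
With no annealing site for primer A, no amplification occurs.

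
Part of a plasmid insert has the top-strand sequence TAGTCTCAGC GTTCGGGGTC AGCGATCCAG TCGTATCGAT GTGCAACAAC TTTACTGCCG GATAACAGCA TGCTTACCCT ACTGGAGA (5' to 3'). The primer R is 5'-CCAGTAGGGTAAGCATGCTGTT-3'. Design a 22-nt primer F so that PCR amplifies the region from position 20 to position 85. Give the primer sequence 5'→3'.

The reverse primer's reverse complement AACAGCATGCTTACCCTACTGG matches the template at positions 64–85; the product starts at position 20.
The forward primer is identical to the top strand over positions 20–41: CAGCGATCCAGTCGTATCGATG.

5'-CAGCGATCCAGTCGTATCGATG-3'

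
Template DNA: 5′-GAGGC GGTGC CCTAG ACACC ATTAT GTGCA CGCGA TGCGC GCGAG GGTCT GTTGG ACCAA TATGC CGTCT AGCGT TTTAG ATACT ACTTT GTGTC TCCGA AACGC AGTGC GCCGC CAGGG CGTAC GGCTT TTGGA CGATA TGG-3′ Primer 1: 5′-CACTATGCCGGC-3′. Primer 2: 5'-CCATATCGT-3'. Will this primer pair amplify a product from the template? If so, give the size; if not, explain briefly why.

Primer 1 (CACTATGCCGGC) does not match the top strand, and its reverse complement GCCGGCATAGTG does not match either.
With no annealing site for primer 1, no amplification occurs.

No product — primer 1 has no binding site in the template.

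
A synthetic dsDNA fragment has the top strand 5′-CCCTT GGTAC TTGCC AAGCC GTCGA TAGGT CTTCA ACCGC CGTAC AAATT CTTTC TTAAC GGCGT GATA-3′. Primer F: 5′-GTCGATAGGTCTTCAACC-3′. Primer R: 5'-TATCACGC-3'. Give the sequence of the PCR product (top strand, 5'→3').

Forward primer GTCGATAGGTCTTCAACC is found on the top strand at positions 21–38.
Reverse complement of the reverse primer: GCGTGATA. This occurs on the top strand at positions 62–69.
The product is the template from position 21 through 69 (49 bp).

5'-GTCGATAGGTCTTCAACCGCCGTACAAATTCTTTCTTAACGGCGTGATA-3'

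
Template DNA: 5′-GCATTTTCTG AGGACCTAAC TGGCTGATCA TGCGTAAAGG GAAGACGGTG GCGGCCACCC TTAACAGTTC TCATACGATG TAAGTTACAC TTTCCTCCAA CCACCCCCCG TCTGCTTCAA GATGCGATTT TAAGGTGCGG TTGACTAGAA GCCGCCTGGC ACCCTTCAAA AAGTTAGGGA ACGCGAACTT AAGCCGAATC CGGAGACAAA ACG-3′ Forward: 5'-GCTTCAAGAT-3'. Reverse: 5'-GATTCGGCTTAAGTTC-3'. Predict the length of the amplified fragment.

The forward primer matches the template at positions 114–123.
Reverse complement of the reverse primer: GAACTTAAGCCGAATC. This occurs on the top strand at positions 185–200.
Amplicon spans positions 114–200: 87 bp.

87 bp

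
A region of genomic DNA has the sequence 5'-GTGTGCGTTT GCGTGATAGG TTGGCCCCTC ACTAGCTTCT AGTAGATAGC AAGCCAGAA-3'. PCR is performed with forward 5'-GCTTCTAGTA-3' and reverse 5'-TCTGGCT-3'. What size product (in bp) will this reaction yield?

24 bp

The forward primer matches the template at positions 35–44.
Reverse complement of the reverse primer: AGCCAGA. This occurs on the top strand at positions 52–58.
Product length = (reverse-primer end) − (forward-primer start) + 1 = 58 − 35 + 1 = 24 bp.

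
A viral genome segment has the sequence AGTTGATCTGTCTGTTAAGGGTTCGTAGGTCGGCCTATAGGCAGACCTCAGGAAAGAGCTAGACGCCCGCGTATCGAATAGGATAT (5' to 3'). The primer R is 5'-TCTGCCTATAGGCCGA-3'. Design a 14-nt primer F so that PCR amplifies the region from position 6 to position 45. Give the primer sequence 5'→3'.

The reverse primer's reverse complement TCGGCCTATAGGCAGA matches the template at positions 30–45; the product starts at position 6.
The forward primer is identical to the top strand over positions 6–19: ATCTGTCTGTTAAG.

5'-ATCTGTCTGTTAAG-3'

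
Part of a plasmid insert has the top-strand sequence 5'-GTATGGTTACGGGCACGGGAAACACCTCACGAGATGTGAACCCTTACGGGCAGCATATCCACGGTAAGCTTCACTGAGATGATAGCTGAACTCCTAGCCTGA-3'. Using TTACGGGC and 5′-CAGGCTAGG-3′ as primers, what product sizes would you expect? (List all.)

95 bp, 58 bp

The forward primer TTACGGGC matches the top strand at positions 7–14, 44–51.
The reverse primer's reverse complement is CCTAGCCTG, matching at positions 93–101.
Each forward site pairs with the reverse site to give a product ending at position 101: sizes 95, 58 bp.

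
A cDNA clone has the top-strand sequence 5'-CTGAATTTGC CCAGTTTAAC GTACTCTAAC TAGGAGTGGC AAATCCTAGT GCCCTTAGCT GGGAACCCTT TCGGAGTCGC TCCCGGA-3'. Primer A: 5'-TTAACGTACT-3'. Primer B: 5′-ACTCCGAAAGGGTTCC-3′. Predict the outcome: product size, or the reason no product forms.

Yes — a 62 bp product.

Primer A (TTAACGTACT) matches the top strand at positions 16–25; it acts as a forward primer.
Primer B's reverse complement is GGAACCCTTTCGGAGT, matching the top strand at positions 62–77; it acts as a reverse primer.
The 3' ends face each other across positions 16–77, giving a 62 bp product.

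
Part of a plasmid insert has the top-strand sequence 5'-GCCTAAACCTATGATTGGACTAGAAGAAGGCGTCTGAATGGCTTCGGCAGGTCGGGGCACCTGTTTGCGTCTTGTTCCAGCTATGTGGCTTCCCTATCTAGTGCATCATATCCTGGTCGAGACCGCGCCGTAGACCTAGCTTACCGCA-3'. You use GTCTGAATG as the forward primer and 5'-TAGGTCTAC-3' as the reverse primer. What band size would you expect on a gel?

The forward primer matches the template at positions 32–40.
Taking the reverse complement of TAGGTCTAC gives GTAGACCTA, found at positions 130–138 on the template; the primer anneals here to the top strand with its 3' end pointing upstream.
Product length = (reverse-primer end) − (forward-primer start) + 1 = 138 − 32 + 1 = 107 bp.

107 bp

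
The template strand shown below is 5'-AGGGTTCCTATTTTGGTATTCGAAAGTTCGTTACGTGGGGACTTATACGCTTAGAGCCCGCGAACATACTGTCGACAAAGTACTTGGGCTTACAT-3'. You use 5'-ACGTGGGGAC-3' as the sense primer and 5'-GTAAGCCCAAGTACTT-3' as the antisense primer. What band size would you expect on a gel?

Scanning the template, ACGTGGGGAC occurs at positions 33–42; this primer anneals to the bottom strand there with its 3' end pointing downstream.
The reverse primer's reverse complement is AAGTACTTGGGCTTAC, which matches the template at positions 78–93.
Amplicon spans positions 33–93: 61 bp.

61 bp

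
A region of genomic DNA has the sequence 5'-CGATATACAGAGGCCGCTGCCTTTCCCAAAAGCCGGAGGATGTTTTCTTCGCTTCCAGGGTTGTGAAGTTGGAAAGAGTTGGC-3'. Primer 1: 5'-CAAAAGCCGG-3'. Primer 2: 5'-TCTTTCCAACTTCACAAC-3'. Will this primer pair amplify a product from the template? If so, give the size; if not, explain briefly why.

Yes — a 51 bp product.

Primer 1 (CAAAAGCCGG) matches the top strand at positions 27–36; it acts as a forward primer.
Primer 2's reverse complement is GTTGTGAAGTTGGAAAGA, matching the top strand at positions 60–77; it acts as a reverse primer.
The 3' ends face each other across positions 27–77, giving a 51 bp product.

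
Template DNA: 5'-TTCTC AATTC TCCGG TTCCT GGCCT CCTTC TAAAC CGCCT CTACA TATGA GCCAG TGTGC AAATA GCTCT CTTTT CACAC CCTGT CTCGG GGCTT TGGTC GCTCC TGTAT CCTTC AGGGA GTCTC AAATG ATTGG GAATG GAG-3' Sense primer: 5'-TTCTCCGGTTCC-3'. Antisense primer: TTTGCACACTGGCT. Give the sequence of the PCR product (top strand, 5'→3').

5'-TTCTCCGGTTCCTGGCCTCCTTCTAAACCGCCTCTACATATGAGCCAGTGTGCAAA-3'

Scanning the template, TTCTCCGGTTCC occurs at positions 8–19; this primer anneals to the bottom strand there with its 3' end pointing downstream.
Taking the reverse complement of TTTGCACACTGGCT gives AGCCAGTGTGCAAA, found at positions 50–63 on the template; the primer anneals here to the top strand with its 3' end pointing upstream.
The product is the template from position 8 through 63 (56 bp).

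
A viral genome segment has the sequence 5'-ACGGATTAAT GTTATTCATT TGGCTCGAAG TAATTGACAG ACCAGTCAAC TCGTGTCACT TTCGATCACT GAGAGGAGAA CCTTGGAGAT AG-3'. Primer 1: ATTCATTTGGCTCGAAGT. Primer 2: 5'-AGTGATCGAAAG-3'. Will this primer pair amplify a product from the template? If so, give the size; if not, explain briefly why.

Yes — a 57 bp product.

Primer 1 (ATTCATTTGGCTCGAAGT) matches the top strand at positions 14–31; it acts as a forward primer.
Primer 2's reverse complement is CTTTCGATCACT, matching the top strand at positions 59–70; it acts as a reverse primer.
The 3' ends face each other across positions 14–70, giving a 57 bp product.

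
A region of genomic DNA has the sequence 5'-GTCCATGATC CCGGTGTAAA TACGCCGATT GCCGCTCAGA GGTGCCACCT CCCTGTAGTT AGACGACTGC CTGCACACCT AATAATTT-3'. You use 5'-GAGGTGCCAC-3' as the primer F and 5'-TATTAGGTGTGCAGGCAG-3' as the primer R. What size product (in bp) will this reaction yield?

The forward primer matches the template at positions 39–48.
The reverse primer's reverse complement is CTGCCTGCACACCTAATA, which matches the template at positions 67–84.
The product runs from position 39 to position 84, so its length is 84 − 39 + 1 = 46 bp.

46 bp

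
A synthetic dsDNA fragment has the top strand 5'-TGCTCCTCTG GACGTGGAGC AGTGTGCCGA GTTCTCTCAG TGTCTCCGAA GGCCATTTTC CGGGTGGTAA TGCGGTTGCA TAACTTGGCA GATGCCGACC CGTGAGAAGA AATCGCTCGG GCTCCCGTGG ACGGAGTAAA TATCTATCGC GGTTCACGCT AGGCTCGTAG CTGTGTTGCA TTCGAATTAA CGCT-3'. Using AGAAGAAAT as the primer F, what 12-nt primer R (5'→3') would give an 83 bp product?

The forward primer binds at positions 105–113, so an 83 bp product ends at position 105 + 83 − 1 = 187.
The reverse primer anneals to the top strand over positions 176–187, i.e. to TTGCATTCGAAT.
Its sequence written 5'→3' is the reverse complement: ATTCGAATGCAA.

5'-ATTCGAATGCAA-3'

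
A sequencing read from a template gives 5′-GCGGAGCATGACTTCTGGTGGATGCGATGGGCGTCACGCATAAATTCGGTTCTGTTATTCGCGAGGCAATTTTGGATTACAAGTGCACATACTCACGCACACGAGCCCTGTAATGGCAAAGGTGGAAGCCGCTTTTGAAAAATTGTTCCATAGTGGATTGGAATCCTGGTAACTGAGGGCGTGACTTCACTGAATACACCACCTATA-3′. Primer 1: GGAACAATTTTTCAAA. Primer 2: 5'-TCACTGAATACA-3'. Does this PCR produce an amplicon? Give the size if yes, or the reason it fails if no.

No product — the primers' 3' ends point away from each other.

Primer 1 (GGAACAATTTTTCAAA) has reverse complement TTTGAAAAATTGTTCC, which matches the top strand at positions 134–149; primer 1 anneals to the top strand there with its 3' end pointing upstream toward position 134.
Primer 2 (TCACTGAATACA) matches the top strand directly at positions 187–198; it anneals to the bottom strand with its 3' end pointing downstream toward position 198.
The 3' ends diverge (primer 1 extends toward position 1, primer 2 toward position 207), so the primers never converge on a shared product.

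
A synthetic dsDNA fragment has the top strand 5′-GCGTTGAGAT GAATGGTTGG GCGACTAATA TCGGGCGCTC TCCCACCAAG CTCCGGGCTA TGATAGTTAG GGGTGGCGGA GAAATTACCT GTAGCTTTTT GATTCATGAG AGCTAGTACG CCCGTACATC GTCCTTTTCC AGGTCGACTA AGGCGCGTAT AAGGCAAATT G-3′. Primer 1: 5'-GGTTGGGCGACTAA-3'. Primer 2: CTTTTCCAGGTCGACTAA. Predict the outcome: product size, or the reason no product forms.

No product — both primers anneal to the same strand and extend in the same direction.

Primer 1 (GGTTGGGCGACTAA) matches the top strand at positions 15–28 (3' end points downstream).
Primer 2 (CTTTTCCAGGTCGACTAA) also matches the top strand directly, at positions 134–151 — its reverse complement TTAGTCGACCTGGAAAAG is not present.
Both primers anneal to the bottom strand with 3' ends pointing the same way, so neither can prime synthesis back toward the other.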